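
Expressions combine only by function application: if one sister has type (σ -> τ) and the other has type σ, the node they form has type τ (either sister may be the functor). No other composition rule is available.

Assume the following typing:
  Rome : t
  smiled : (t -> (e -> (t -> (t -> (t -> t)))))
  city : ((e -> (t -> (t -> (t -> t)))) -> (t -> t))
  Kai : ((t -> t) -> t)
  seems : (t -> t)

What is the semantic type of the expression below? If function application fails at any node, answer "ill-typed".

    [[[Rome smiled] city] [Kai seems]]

[Rome smiled]: (t -> (e -> (t -> (t -> (t -> t))))) applied to t yields (e -> (t -> (t -> (t -> t)))).
[[Rome smiled] city]: ((e -> (t -> (t -> (t -> t)))) -> (t -> t)) applied to (e -> (t -> (t -> (t -> t)))) yields (t -> t).
[Kai seems]: ((t -> t) -> t) applied to (t -> t) yields t.
[[[Rome smiled] city] [Kai seems]]: (t -> t) applied to t yields t.

t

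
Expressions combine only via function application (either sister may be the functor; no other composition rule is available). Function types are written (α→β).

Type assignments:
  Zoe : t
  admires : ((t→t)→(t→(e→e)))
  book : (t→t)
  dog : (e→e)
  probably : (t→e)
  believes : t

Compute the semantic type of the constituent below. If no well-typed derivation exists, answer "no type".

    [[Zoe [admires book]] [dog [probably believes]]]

At [admires book], admires : ((t→t)→(t→(e→e))) takes book : (t→t), giving (t→(e→e)).
At [Zoe [admires book]], [admires book] : (t→(e→e)) takes Zoe : t, giving (e→e).
At [probably believes], probably : (t→e) takes believes : t, giving e.
At [dog [probably believes]], dog : (e→e) takes [probably believes] : e, giving e.
At [[Zoe [admires book]] [dog [probably believes]]], [Zoe [admires book]] : (e→e) takes [dog [probably believes]] : e, giving e.

e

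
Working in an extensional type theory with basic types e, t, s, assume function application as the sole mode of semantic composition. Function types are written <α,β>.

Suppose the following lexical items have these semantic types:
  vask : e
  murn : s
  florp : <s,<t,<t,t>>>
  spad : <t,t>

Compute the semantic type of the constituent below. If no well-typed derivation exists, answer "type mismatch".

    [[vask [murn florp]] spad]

[murn florp]: florp is <s,<t,<t,t>>>, murn is s; result <t,<t,t>>.
[vask [murn florp]]: e with <t,<t,t>> — neither is a function whose domain matches the other; composition fails here.

type mismatch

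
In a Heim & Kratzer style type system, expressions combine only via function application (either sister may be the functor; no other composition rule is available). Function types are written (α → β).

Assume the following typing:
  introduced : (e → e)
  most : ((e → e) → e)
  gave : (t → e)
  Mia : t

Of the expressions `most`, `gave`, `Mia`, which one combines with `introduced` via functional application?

most

most — combines: most : ((e → e) → e) takes introduced : (e → e) as argument, giving e.
gave : (t → e) — no; introduced wants e, and gave wants t.
Mia : t — no; introduced wants e, and Mia wants nothing (atomic).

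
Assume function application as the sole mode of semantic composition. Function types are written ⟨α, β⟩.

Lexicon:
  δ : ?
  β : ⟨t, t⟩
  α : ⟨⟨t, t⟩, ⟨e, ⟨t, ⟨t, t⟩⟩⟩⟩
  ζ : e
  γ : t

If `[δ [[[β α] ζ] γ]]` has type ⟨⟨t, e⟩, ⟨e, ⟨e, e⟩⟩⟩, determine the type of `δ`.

⟨⟨t, t⟩, ⟨⟨t, e⟩, ⟨e, ⟨e, e⟩⟩⟩⟩

[δ [[[β α] ζ] γ]] is required to be ⟨⟨t, e⟩, ⟨e, ⟨e, e⟩⟩⟩. [[[β α] ζ] γ] : ⟨t, t⟩ cannot yield ⟨⟨t, e⟩, ⟨e, ⟨e, e⟩⟩⟩ as functor, so δ : ⟨⟨t, t⟩, ⟨⟨t, e⟩, ⟨e, ⟨e, e⟩⟩⟩⟩.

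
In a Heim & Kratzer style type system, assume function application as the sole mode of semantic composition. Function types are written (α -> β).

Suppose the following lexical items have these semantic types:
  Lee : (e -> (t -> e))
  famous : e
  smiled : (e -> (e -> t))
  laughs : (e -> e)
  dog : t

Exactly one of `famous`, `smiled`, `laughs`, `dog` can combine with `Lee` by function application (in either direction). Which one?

famous — combines: Lee : (e -> (t -> e)) takes famous : e as argument, giving (t -> e).
smiled : (e -> (e -> t)) — does not combine with Lee.
laughs : (e -> e) — does not combine with Lee.
dog : t — does not combine with Lee.

famous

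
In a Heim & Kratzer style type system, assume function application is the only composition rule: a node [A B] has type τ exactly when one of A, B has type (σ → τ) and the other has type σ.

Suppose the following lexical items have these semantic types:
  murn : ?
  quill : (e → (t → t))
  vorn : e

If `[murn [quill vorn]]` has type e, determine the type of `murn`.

At [murn [quill vorn]] (required: e): [quill vorn] is (t → t), which is not a function with range e; hence murn is the functor — type ((t → t) → e).

((t → t) → e)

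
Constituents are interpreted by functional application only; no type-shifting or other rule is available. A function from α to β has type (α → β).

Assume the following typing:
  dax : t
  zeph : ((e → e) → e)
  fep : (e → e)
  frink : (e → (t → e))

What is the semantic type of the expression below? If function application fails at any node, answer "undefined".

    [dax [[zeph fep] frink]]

At [zeph fep], zeph : ((e → e) → e) takes fep : (e → e), giving e.
At [[zeph fep] frink], frink : (e → (t → e)) takes [zeph fep] : e, giving (t → e).
At [dax [[zeph fep] frink]], [[zeph fep] frink] : (t → e) takes dax : t, giving e.

e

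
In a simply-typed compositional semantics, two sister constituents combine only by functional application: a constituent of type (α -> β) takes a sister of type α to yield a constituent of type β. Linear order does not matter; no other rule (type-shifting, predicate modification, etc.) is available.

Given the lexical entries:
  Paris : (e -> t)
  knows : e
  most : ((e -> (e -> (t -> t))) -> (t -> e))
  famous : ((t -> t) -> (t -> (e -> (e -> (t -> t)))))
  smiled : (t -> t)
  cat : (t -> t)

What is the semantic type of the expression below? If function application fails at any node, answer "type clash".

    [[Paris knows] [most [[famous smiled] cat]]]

type clash

[Paris knows] — Paris of type (e -> t) combines with knows of type e: type t.
[famous smiled] — famous of type ((t -> t) -> (t -> (e -> (e -> (t -> t))))) combines with smiled of type (t -> t): type (t -> (e -> (e -> (t -> t)))).
[[famous smiled] cat]: (t -> (e -> (e -> (t -> t)))) with (t -> t) — neither is a function whose domain matches the other; composition fails here.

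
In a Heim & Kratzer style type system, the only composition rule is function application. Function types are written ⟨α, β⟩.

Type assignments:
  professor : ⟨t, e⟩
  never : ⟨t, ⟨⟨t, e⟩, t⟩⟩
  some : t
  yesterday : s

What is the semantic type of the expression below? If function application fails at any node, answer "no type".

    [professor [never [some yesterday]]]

[some yesterday]: t and s cannot combine by function application — type clash.

no type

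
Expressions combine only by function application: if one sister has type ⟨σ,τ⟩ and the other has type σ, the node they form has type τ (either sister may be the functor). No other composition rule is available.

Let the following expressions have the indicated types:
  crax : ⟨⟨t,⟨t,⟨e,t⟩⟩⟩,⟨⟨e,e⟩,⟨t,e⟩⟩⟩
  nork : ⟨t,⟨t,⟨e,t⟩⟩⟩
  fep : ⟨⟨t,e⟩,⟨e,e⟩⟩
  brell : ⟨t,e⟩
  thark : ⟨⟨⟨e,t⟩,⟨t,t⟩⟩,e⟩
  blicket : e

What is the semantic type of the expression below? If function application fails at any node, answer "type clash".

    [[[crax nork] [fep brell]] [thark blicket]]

type clash

[crax nork]: functor crax : ⟨⟨t,⟨t,⟨e,t⟩⟩⟩,⟨⟨e,e⟩,⟨t,e⟩⟩⟩, argument nork : ⟨t,⟨t,⟨e,t⟩⟩⟩; result ⟨⟨e,e⟩,⟨t,e⟩⟩.
[fep brell]: functor fep : ⟨⟨t,e⟩,⟨e,e⟩⟩, argument brell : ⟨t,e⟩; result ⟨e,e⟩.
[[crax nork] [fep brell]]: functor [crax nork] : ⟨⟨e,e⟩,⟨t,e⟩⟩, argument [fep brell] : ⟨e,e⟩; result ⟨t,e⟩.
[thark blicket]: ⟨⟨⟨e,t⟩,⟨t,t⟩⟩,e⟩ with e — neither is a function whose domain matches the other; composition fails here.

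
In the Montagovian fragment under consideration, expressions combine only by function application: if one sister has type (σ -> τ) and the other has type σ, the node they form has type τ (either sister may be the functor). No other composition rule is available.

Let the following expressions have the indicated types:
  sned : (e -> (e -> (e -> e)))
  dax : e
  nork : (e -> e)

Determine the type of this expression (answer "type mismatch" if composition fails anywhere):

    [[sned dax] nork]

At [sned dax], sned : (e -> (e -> (e -> e))) takes dax : e, giving (e -> (e -> e)).
At [[sned dax] nork]: neither (e -> (e -> e)) nor (e -> e) can take the other as argument; the node is ill-typed.

type mismatch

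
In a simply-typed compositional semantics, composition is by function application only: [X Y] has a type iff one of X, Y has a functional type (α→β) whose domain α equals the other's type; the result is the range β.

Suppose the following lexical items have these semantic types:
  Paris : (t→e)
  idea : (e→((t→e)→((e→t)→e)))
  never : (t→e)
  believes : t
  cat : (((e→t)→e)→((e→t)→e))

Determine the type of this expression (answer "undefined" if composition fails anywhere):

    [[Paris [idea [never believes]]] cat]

((e→t)→e)

[never believes]: never is (t→e), believes is t; result e.
[idea [never believes]]: idea is (e→((t→e)→((e→t)→e))), [never believes] is e; result ((t→e)→((e→t)→e)).
[Paris [idea [never believes]]]: [idea [never believes]] is ((t→e)→((e→t)→e)), Paris is (t→e); result ((e→t)→e).
[[Paris [idea [never believes]]] cat]: cat is (((e→t)→e)→((e→t)→e)), [Paris [idea [never believes]]] is ((e→t)→e); result ((e→t)→e).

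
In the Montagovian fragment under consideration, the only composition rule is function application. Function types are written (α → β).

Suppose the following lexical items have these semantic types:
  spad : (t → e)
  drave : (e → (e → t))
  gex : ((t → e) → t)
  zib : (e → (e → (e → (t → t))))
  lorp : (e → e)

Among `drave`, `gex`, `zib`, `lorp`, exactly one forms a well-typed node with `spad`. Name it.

drave : (e → (e → t)) — neither side's domain matches the other.
gex — combines: gex : ((t → e) → t) takes spad : (t → e) as argument, giving t.
zib : (e → (e → (e → (t → t)))) — neither side's domain matches the other.
lorp : (e → e) — neither side's domain matches the other.

gex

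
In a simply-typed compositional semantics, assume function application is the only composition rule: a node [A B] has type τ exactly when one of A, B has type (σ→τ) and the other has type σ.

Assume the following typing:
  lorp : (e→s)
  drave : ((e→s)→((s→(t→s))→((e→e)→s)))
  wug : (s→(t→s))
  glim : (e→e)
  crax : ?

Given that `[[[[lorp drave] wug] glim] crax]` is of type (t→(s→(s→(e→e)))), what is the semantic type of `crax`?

At [[[[lorp drave] wug] glim] crax] (required: (t→(s→(s→(e→e))))): [[[lorp drave] wug] glim] is s, which is not a function with range (t→(s→(s→(e→e)))); hence crax is the functor — type (s→(t→(s→(s→(e→e))))).

(s→(t→(s→(s→(e→e)))))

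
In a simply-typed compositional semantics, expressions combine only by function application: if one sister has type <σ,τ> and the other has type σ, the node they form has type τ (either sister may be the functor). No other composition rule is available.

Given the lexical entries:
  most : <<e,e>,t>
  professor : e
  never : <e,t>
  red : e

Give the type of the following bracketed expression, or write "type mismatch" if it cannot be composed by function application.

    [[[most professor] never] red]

type mismatch

At [most professor]: neither <<e,e>,t> nor e can take the other as argument; the node is ill-typed.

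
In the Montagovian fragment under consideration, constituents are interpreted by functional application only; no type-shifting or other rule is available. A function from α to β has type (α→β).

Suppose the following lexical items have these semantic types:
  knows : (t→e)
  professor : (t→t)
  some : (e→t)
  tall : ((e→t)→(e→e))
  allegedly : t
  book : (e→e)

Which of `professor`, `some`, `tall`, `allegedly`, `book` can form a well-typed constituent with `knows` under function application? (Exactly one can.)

allegedly

professor : (t→t) — no; knows wants t, and professor wants t.
some : (e→t) — no; knows wants t, and some wants e.
tall : ((e→t)→(e→e)) — no; knows wants t, and tall wants (e→t).
allegedly — combines: knows : (t→e) takes allegedly : t as argument, giving e.
book : (e→e) — no; knows wants t, and book wants e.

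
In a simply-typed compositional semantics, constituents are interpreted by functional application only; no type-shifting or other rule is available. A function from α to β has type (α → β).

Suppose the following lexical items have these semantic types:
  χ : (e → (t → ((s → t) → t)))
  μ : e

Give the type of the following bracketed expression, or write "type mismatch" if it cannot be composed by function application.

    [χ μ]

[χ μ]: (e → (t → ((s → t) → t))) applied to e yields (t → ((s → t) → t)).

(t → ((s → t) → t))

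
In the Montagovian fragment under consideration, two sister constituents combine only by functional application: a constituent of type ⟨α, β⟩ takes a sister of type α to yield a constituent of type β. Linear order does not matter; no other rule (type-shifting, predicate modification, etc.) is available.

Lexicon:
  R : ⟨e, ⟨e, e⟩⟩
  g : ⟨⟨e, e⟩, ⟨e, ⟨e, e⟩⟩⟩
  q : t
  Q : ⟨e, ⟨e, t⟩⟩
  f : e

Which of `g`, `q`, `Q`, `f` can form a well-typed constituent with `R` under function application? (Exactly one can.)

f

g : ⟨⟨e, e⟩, ⟨e, ⟨e, e⟩⟩⟩ — neither side's domain matches the other.
q : t — neither side's domain matches the other.
Q : ⟨e, ⟨e, t⟩⟩ — neither side's domain matches the other.
f — combines: R : ⟨e, ⟨e, e⟩⟩ takes f : e as argument, giving ⟨e, e⟩.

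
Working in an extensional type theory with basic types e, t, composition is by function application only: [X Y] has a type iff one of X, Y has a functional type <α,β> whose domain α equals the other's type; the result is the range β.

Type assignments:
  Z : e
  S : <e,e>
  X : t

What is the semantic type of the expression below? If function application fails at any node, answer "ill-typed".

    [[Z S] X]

At [Z S], S : <e,e> takes Z : e, giving e.
[[Z S] X]: e and t cannot combine by function application — type clash.

ill-typed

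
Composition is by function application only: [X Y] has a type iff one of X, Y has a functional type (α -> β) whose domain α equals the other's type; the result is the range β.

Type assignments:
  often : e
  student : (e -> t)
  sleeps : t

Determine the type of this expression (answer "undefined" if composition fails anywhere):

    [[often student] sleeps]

[often student]: (e -> t) applied to e yields t.
[[often student] sleeps]: t with t — neither is a function whose domain matches the other; composition fails here.

undefined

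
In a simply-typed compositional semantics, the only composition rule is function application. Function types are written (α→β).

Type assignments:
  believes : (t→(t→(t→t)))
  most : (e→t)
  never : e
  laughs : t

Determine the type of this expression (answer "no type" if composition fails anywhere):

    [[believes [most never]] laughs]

[most never] — most of type (e→t) combines with never of type e: type t.
[believes [most never]] — believes of type (t→(t→(t→t))) combines with [most never] of type t: type (t→(t→t)).
[[believes [most never]] laughs] — [believes [most never]] of type (t→(t→t)) combines with laughs of type t: type (t→t).

(t→t)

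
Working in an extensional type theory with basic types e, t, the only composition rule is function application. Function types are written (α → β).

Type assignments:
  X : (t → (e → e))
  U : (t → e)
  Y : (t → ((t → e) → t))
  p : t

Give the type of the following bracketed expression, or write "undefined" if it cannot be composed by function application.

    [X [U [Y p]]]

[Y p]: (t → ((t → e) → t)) applied to t yields ((t → e) → t).
[U [Y p]]: ((t → e) → t) applied to (t → e) yields t.
[X [U [Y p]]]: (t → (e → e)) applied to t yields (e → e).

(e → e)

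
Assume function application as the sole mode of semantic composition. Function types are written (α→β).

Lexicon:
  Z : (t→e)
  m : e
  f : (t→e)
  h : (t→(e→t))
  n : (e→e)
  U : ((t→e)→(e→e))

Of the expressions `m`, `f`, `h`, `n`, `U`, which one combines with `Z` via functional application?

U

m : e — does not combine with Z.
f : (t→e) — does not combine with Z.
h : (t→(e→t)) — does not combine with Z.
n : (e→e) — does not combine with Z.
U — combines: U : ((t→e)→(e→e)) takes Z : (t→e) as argument, giving (e→e).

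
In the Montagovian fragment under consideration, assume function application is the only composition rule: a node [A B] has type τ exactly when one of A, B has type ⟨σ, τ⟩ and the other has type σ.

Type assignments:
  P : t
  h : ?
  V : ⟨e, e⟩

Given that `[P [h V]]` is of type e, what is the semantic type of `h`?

At [P [h V]] (required: e): P is t, which is not a function with range e; hence [h V] is the functor — type ⟨t, e⟩.
At [h V] (required: ⟨t, e⟩): V is ⟨e, e⟩, which is not a function with range ⟨t, e⟩; hence h is the functor — type ⟨⟨e, e⟩, ⟨t, e⟩⟩.

⟨⟨e, e⟩, ⟨t, e⟩⟩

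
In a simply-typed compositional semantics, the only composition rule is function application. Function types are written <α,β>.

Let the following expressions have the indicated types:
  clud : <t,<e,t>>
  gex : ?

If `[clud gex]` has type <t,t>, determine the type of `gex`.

[clud gex] must have type <t,t>. The sister clud has type <t,<e,t>>; that is not a function onto <t,t>, so gex must be the functor, of type <<t,<e,t>>,<t,t>>.

<<t,<e,t>>,<t,t>>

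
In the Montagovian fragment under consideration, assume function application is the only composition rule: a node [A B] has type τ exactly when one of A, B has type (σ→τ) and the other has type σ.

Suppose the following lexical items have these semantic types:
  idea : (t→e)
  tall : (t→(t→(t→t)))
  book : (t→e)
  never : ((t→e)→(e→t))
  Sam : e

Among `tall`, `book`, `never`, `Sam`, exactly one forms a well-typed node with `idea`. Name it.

never

tall : (t→(t→(t→t))) — idea needs t; tall needs t; neither fits.
book : (t→e) — idea needs t; book needs t; neither fits.
never — combines: never : ((t→e)→(e→t)) takes idea : (t→e) as argument, giving (e→t).
Sam : e — idea needs t; Sam needs nothing (atomic); neither fits.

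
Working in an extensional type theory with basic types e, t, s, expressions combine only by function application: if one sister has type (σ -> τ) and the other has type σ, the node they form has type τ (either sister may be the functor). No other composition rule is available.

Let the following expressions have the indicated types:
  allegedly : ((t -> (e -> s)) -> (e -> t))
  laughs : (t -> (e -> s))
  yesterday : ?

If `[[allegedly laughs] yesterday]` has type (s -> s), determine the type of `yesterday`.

((e -> t) -> (s -> s))

[[allegedly laughs] yesterday] is required to be (s -> s). [allegedly laughs] : (e -> t) cannot yield (s -> s) as functor, so yesterday : ((e -> t) -> (s -> s)).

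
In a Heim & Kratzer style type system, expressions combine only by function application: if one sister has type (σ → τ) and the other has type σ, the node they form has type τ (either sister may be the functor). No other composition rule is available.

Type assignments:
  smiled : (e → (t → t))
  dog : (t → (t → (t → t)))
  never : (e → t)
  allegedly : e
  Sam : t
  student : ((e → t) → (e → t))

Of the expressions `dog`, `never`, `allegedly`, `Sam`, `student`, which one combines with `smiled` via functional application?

dog : (t → (t → (t → t))) — neither side's domain matches the other.
never : (e → t) — neither side's domain matches the other.
allegedly — combines: smiled : (e → (t → t)) takes allegedly : e as argument, giving (t → t).
Sam : t — neither side's domain matches the other.
student : ((e → t) → (e → t)) — neither side's domain matches the other.

allegedly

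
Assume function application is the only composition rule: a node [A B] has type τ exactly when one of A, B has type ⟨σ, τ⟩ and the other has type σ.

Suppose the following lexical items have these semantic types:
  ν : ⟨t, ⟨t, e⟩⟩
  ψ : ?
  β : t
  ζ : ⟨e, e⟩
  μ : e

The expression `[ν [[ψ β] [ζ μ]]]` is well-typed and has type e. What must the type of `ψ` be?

[ν [[ψ β] [ζ μ]]] is required to be e. ν : ⟨t, ⟨t, e⟩⟩ cannot yield e as functor, so [[ψ β] [ζ μ]] : ⟨⟨t, ⟨t, e⟩⟩, e⟩.
[[ψ β] [ζ μ]] is required to be ⟨⟨t, ⟨t, e⟩⟩, e⟩. [ζ μ] : e cannot yield ⟨⟨t, ⟨t, e⟩⟩, e⟩ as functor, so [ψ β] : ⟨e, ⟨⟨t, ⟨t, e⟩⟩, e⟩⟩.
[ψ β] is required to be ⟨e, ⟨⟨t, ⟨t, e⟩⟩, e⟩⟩. β : t cannot yield ⟨e, ⟨⟨t, ⟨t, e⟩⟩, e⟩⟩ as functor, so ψ : ⟨t, ⟨e, ⟨⟨t, ⟨t, e⟩⟩, e⟩⟩⟩.

⟨t, ⟨e, ⟨⟨t, ⟨t, e⟩⟩, e⟩⟩⟩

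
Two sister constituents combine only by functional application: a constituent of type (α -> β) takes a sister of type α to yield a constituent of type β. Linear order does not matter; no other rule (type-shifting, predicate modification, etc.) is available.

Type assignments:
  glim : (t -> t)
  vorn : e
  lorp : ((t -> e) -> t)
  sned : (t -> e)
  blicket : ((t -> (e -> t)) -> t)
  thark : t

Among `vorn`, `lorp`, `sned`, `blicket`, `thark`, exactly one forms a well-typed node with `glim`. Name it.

vorn : e — neither side's domain matches the other.
lorp : ((t -> e) -> t) — neither side's domain matches the other.
sned : (t -> e) — neither side's domain matches the other.
blicket : ((t -> (e -> t)) -> t) — neither side's domain matches the other.
thark — combines: glim : (t -> t) takes thark : t as argument, giving t.

thark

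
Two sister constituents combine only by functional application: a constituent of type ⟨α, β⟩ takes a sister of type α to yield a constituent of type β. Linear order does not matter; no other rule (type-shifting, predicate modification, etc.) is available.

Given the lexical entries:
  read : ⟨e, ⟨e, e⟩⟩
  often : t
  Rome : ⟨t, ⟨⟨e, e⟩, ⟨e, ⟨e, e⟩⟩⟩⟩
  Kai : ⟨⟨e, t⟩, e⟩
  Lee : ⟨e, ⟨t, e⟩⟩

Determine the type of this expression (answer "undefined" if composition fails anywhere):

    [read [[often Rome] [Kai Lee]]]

undefined

[often Rome]: Rome is ⟨t, ⟨⟨e, e⟩, ⟨e, ⟨e, e⟩⟩⟩⟩, often is t; result ⟨⟨e, e⟩, ⟨e, ⟨e, e⟩⟩⟩.
[Kai Lee]: ⟨⟨e, t⟩, e⟩ with ⟨e, ⟨t, e⟩⟩ — neither is a function whose domain matches the other; composition fails here.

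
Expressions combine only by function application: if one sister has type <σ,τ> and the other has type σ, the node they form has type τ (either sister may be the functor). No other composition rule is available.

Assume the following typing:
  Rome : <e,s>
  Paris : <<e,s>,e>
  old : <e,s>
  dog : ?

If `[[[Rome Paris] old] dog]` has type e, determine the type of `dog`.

<s,e>

[[[Rome Paris] old] dog] must have type e. The sister [[Rome Paris] old] has type s; that is not a function onto e, so dog must be the functor, of type <s,e>.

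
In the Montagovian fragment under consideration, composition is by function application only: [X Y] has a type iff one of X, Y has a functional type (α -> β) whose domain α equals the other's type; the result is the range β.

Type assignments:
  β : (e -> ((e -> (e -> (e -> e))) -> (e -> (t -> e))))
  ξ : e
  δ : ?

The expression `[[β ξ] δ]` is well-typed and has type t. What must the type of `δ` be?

(((e -> (e -> (e -> e))) -> (e -> (t -> e))) -> t)

At [[β ξ] δ] (required: t): [β ξ] is ((e -> (e -> (e -> e))) -> (e -> (t -> e))), which is not a function with range t; hence δ is the functor — type (((e -> (e -> (e -> e))) -> (e -> (t -> e))) -> t).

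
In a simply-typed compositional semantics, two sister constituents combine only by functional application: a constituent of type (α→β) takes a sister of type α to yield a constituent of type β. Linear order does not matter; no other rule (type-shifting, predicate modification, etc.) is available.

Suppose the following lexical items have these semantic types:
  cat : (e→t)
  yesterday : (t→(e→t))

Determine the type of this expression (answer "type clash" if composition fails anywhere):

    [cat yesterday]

[cat yesterday]: (e→t) with (t→(e→t)) — neither is a function whose domain matches the other; composition fails here.

type clash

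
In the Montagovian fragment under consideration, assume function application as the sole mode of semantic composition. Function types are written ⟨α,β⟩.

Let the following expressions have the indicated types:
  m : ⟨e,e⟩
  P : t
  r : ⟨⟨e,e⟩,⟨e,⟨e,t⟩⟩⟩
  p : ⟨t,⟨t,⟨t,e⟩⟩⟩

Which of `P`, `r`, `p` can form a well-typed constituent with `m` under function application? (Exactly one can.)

P : t — no; m wants e, and P wants nothing (atomic).
r — combines: r : ⟨⟨e,e⟩,⟨e,⟨e,t⟩⟩⟩ takes m : ⟨e,e⟩ as argument, giving ⟨e,⟨e,t⟩⟩.
p : ⟨t,⟨t,⟨t,e⟩⟩⟩ — no; m wants e, and p wants t.

r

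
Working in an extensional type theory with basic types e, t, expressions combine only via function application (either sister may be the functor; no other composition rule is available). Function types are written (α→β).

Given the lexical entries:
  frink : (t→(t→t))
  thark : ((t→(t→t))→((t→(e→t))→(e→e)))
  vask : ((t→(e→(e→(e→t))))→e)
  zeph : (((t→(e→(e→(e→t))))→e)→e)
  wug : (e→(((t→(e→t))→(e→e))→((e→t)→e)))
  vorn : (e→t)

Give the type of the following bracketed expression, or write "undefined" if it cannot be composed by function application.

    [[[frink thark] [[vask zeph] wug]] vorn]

At [frink thark], thark : ((t→(t→t))→((t→(e→t))→(e→e))) takes frink : (t→(t→t)), giving ((t→(e→t))→(e→e)).
At [vask zeph], zeph : (((t→(e→(e→(e→t))))→e)→e) takes vask : ((t→(e→(e→(e→t))))→e), giving e.
At [[vask zeph] wug], wug : (e→(((t→(e→t))→(e→e))→((e→t)→e))) takes [vask zeph] : e, giving (((t→(e→t))→(e→e))→((e→t)→e)).
At [[frink thark] [[vask zeph] wug]], [[vask zeph] wug] : (((t→(e→t))→(e→e))→((e→t)→e)) takes [frink thark] : ((t→(e→t))→(e→e)), giving ((e→t)→e).
At [[[frink thark] [[vask zeph] wug]] vorn], [[frink thark] [[vask zeph] wug]] : ((e→t)→e) takes vorn : (e→t), giving e.

e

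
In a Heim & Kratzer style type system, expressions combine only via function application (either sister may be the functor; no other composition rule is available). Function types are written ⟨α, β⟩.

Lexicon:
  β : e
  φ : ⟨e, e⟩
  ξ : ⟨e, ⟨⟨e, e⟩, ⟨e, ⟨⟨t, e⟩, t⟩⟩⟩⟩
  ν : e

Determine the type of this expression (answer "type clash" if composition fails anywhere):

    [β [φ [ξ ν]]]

[ξ ν]: functor ξ : ⟨e, ⟨⟨e, e⟩, ⟨e, ⟨⟨t, e⟩, t⟩⟩⟩⟩, argument ν : e; result ⟨⟨e, e⟩, ⟨e, ⟨⟨t, e⟩, t⟩⟩⟩.
[φ [ξ ν]]: functor [ξ ν] : ⟨⟨e, e⟩, ⟨e, ⟨⟨t, e⟩, t⟩⟩⟩, argument φ : ⟨e, e⟩; result ⟨e, ⟨⟨t, e⟩, t⟩⟩.
[β [φ [ξ ν]]]: functor [φ [ξ ν]] : ⟨e, ⟨⟨t, e⟩, t⟩⟩, argument β : e; result ⟨⟨t, e⟩, t⟩.

⟨⟨t, e⟩, t⟩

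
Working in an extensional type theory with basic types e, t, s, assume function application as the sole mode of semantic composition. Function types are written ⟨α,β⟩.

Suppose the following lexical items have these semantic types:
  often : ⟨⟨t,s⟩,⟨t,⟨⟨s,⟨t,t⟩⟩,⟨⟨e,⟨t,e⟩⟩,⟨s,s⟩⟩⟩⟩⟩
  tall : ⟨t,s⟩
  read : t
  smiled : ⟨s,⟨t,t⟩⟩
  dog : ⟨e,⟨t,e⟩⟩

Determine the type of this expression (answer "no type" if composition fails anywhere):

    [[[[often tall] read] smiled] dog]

⟨s,s⟩

[often tall] — often of type ⟨⟨t,s⟩,⟨t,⟨⟨s,⟨t,t⟩⟩,⟨⟨e,⟨t,e⟩⟩,⟨s,s⟩⟩⟩⟩⟩ combines with tall of type ⟨t,s⟩: type ⟨t,⟨⟨s,⟨t,t⟩⟩,⟨⟨e,⟨t,e⟩⟩,⟨s,s⟩⟩⟩⟩.
[[often tall] read] — [often tall] of type ⟨t,⟨⟨s,⟨t,t⟩⟩,⟨⟨e,⟨t,e⟩⟩,⟨s,s⟩⟩⟩⟩ combines with read of type t: type ⟨⟨s,⟨t,t⟩⟩,⟨⟨e,⟨t,e⟩⟩,⟨s,s⟩⟩⟩.
[[[often tall] read] smiled] — [[often tall] read] of type ⟨⟨s,⟨t,t⟩⟩,⟨⟨e,⟨t,e⟩⟩,⟨s,s⟩⟩⟩ combines with smiled of type ⟨s,⟨t,t⟩⟩: type ⟨⟨e,⟨t,e⟩⟩,⟨s,s⟩⟩.
[[[[often tall] read] smiled] dog] — [[[often tall] read] smiled] of type ⟨⟨e,⟨t,e⟩⟩,⟨s,s⟩⟩ combines with dog of type ⟨e,⟨t,e⟩⟩: type ⟨s,s⟩.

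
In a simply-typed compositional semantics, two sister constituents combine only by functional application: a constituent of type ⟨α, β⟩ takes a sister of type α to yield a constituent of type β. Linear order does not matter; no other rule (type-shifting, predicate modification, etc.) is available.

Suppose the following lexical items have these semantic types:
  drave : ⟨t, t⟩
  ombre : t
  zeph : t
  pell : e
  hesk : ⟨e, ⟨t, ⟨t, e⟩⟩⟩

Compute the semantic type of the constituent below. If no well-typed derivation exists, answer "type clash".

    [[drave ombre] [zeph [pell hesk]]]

[drave ombre]: ⟨t, t⟩ applied to t yields t.
[pell hesk]: ⟨e, ⟨t, ⟨t, e⟩⟩⟩ applied to e yields ⟨t, ⟨t, e⟩⟩.
[zeph [pell hesk]]: ⟨t, ⟨t, e⟩⟩ applied to t yields ⟨t, e⟩.
[[drave ombre] [zeph [pell hesk]]]: ⟨t, e⟩ applied to t yields e.

e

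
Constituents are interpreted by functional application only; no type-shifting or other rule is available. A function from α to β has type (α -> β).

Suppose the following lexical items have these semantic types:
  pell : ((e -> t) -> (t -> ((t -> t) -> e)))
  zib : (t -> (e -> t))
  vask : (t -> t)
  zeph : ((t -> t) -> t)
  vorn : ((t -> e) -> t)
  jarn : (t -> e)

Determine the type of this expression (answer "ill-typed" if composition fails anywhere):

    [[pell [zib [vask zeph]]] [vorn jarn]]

[vask zeph]: functor zeph : ((t -> t) -> t), argument vask : (t -> t); result t.
[zib [vask zeph]]: functor zib : (t -> (e -> t)), argument [vask zeph] : t; result (e -> t).
[pell [zib [vask zeph]]]: functor pell : ((e -> t) -> (t -> ((t -> t) -> e))), argument [zib [vask zeph]] : (e -> t); result (t -> ((t -> t) -> e)).
[vorn jarn]: functor vorn : ((t -> e) -> t), argument jarn : (t -> e); result t.
[[pell [zib [vask zeph]]] [vorn jarn]]: functor [pell [zib [vask zeph]]] : (t -> ((t -> t) -> e)), argument [vorn jarn] : t; result ((t -> t) -> e).

((t -> t) -> e)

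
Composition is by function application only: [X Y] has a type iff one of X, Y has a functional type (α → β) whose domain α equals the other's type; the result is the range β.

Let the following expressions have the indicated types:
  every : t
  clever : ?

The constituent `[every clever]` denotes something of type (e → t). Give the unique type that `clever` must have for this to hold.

(t → (e → t))

[every clever] is required to be (e → t). every : t cannot yield (e → t) as functor, so clever : (t → (e → t)).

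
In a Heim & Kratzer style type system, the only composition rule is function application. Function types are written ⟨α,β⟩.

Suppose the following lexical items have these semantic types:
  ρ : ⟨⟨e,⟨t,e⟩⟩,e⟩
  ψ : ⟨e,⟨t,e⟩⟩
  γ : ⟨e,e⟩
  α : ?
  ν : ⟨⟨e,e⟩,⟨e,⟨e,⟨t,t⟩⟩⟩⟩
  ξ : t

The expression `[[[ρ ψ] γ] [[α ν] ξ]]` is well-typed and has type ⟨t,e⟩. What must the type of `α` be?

⟨⟨⟨e,e⟩,⟨e,⟨e,⟨t,t⟩⟩⟩⟩,⟨t,⟨e,⟨t,e⟩⟩⟩⟩

[[[ρ ψ] γ] [[α ν] ξ]] is required to be ⟨t,e⟩. [[ρ ψ] γ] : e cannot yield ⟨t,e⟩ as functor, so [[α ν] ξ] : ⟨e,⟨t,e⟩⟩.
[[α ν] ξ] is required to be ⟨e,⟨t,e⟩⟩. ξ : t cannot yield ⟨e,⟨t,e⟩⟩ as functor, so [α ν] : ⟨t,⟨e,⟨t,e⟩⟩⟩.
[α ν] is required to be ⟨t,⟨e,⟨t,e⟩⟩⟩. ν : ⟨⟨e,e⟩,⟨e,⟨e,⟨t,t⟩⟩⟩⟩ cannot yield ⟨t,⟨e,⟨t,e⟩⟩⟩ as functor, so α : ⟨⟨⟨e,e⟩,⟨e,⟨e,⟨t,t⟩⟩⟩⟩,⟨t,⟨e,⟨t,e⟩⟩⟩⟩.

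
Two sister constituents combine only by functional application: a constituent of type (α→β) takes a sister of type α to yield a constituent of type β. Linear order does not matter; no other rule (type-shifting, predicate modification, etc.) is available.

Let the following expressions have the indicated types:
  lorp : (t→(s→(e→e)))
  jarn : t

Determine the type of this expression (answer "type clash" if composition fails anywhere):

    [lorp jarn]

(s→(e→e))

[lorp jarn]: lorp is (t→(s→(e→e))), jarn is t; result (s→(e→e)).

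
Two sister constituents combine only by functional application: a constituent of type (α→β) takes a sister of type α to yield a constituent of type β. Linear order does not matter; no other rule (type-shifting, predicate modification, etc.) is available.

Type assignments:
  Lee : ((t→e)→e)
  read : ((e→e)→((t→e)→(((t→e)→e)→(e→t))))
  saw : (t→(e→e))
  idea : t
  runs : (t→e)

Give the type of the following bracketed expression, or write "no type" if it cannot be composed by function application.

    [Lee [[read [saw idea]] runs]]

(e→t)

At [saw idea], saw : (t→(e→e)) takes idea : t, giving (e→e).
At [read [saw idea]], read : ((e→e)→((t→e)→(((t→e)→e)→(e→t)))) takes [saw idea] : (e→e), giving ((t→e)→(((t→e)→e)→(e→t))).
At [[read [saw idea]] runs], [read [saw idea]] : ((t→e)→(((t→e)→e)→(e→t))) takes runs : (t→e), giving (((t→e)→e)→(e→t)).
At [Lee [[read [saw idea]] runs]], [[read [saw idea]] runs] : (((t→e)→e)→(e→t)) takes Lee : ((t→e)→e), giving (e→t).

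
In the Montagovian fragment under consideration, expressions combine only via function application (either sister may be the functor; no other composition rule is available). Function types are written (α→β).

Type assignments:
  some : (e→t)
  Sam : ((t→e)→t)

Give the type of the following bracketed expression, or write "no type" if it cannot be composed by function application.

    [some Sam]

no type

At [some Sam]: neither (e→t) nor ((t→e)→t) can take the other as argument; the node is ill-typed.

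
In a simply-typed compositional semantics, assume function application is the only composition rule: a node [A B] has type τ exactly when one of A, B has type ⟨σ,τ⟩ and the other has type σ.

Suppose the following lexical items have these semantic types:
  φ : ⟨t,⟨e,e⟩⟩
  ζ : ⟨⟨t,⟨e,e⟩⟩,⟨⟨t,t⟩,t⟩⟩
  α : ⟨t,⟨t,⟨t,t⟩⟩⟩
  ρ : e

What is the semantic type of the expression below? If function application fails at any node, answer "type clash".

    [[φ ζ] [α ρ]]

type clash

At [φ ζ], ζ : ⟨⟨t,⟨e,e⟩⟩,⟨⟨t,t⟩,t⟩⟩ takes φ : ⟨t,⟨e,e⟩⟩, giving ⟨⟨t,t⟩,t⟩.
At [α ρ]: neither ⟨t,⟨t,⟨t,t⟩⟩⟩ nor e can take the other as argument; the node is ill-typed.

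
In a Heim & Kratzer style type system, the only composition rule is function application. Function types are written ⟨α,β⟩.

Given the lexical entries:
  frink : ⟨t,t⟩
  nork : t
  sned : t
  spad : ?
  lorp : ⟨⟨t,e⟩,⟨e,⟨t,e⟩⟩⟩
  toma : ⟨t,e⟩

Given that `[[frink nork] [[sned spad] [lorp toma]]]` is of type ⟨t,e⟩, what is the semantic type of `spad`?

⟨t,⟨⟨e,⟨t,e⟩⟩,⟨t,⟨t,e⟩⟩⟩⟩

At [[frink nork] [[sned spad] [lorp toma]]] (required: ⟨t,e⟩): [frink nork] is t, which is not a function with range ⟨t,e⟩; hence [[sned spad] [lorp toma]] is the functor — type ⟨t,⟨t,e⟩⟩.
At [[sned spad] [lorp toma]] (required: ⟨t,⟨t,e⟩⟩): [lorp toma] is ⟨e,⟨t,e⟩⟩, which is not a function with range ⟨t,⟨t,e⟩⟩; hence [sned spad] is the functor — type ⟨⟨e,⟨t,e⟩⟩,⟨t,⟨t,e⟩⟩⟩.
At [sned spad] (required: ⟨⟨e,⟨t,e⟩⟩,⟨t,⟨t,e⟩⟩⟩): sned is t, which is not a function with range ⟨⟨e,⟨t,e⟩⟩,⟨t,⟨t,e⟩⟩⟩; hence spad is the functor — type ⟨t,⟨⟨e,⟨t,e⟩⟩,⟨t,⟨t,e⟩⟩⟩⟩.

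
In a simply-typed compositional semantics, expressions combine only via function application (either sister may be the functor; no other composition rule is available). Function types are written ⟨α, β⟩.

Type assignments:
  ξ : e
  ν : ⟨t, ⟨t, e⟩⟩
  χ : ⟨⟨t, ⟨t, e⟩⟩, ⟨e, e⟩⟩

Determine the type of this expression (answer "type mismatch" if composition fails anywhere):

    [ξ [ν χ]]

e

[ν χ]: ⟨⟨t, ⟨t, e⟩⟩, ⟨e, e⟩⟩ applied to ⟨t, ⟨t, e⟩⟩ yields ⟨e, e⟩.
[ξ [ν χ]]: ⟨e, e⟩ applied to e yields e.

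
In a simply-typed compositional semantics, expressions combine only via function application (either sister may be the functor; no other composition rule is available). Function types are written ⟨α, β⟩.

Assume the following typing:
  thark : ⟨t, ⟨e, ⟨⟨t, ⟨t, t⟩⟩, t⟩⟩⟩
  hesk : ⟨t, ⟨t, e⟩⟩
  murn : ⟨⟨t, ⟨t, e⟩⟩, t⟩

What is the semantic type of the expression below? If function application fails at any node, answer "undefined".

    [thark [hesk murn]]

⟨e, ⟨⟨t, ⟨t, t⟩⟩, t⟩⟩

[hesk murn]: functor murn : ⟨⟨t, ⟨t, e⟩⟩, t⟩, argument hesk : ⟨t, ⟨t, e⟩⟩; result t.
[thark [hesk murn]]: functor thark : ⟨t, ⟨e, ⟨⟨t, ⟨t, t⟩⟩, t⟩⟩⟩, argument [hesk murn] : t; result ⟨e, ⟨⟨t, ⟨t, t⟩⟩, t⟩⟩.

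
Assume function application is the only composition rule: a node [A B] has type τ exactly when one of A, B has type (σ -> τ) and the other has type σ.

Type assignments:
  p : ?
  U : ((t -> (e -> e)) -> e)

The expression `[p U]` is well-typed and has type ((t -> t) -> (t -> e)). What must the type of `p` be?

[p U] must have type ((t -> t) -> (t -> e)). The sister U has type ((t -> (e -> e)) -> e); that is not a function onto ((t -> t) -> (t -> e)), so p must be the functor, of type (((t -> (e -> e)) -> e) -> ((t -> t) -> (t -> e))).

(((t -> (e -> e)) -> e) -> ((t -> t) -> (t -> e)))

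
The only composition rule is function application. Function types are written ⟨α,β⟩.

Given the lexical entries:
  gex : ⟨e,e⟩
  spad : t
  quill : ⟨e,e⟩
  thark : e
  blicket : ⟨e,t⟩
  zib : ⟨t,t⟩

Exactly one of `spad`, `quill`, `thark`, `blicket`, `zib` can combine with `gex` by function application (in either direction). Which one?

spad : t — gex needs e; spad needs nothing (atomic); neither fits.
quill : ⟨e,e⟩ — gex needs e; quill needs e; neither fits.
thark — combines: gex : ⟨e,e⟩ takes thark : e as argument, giving e.
blicket : ⟨e,t⟩ — gex needs e; blicket needs e; neither fits.
zib : ⟨t,t⟩ — gex needs e; zib needs t; neither fits.

thark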